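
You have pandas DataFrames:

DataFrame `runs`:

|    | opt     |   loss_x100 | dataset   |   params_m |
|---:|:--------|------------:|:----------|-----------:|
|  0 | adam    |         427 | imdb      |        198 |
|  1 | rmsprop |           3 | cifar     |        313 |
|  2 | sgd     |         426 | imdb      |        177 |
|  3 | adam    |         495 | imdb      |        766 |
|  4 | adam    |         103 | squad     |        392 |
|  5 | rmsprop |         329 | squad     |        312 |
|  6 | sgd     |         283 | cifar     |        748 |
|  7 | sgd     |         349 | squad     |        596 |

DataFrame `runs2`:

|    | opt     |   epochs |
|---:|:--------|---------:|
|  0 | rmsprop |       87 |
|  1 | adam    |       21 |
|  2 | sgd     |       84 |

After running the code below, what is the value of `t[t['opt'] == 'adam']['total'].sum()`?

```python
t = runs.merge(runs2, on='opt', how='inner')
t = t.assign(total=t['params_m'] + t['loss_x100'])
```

merge on 'opt' (how='inner') → 8 rows:
       opt  loss_x100 dataset  params_m  epochs
0     adam        427    imdb       198      21
1  rmsprop          3   cifar       313      87
2      sgd        426    imdb       177      84
3     adam        495    imdb       766      21
4     adam        103   squad       392      21
5  rmsprop        329   squad       312      87
6      sgd        283   cifar       748      84
7      sgd        349   squad       596      84
add column total = t['params_m'] + t['loss_x100']:
       opt  loss_x100 dataset  params_m  epochs  total
0     adam        427    imdb       198      21    625
1  rmsprop          3   cifar       313      87    316
2      sgd        426    imdb       177      84    603
3     adam        495    imdb       766      21   1261
4     adam        103   squad       392      21    495
5  rmsprop        329   squad       312      87    641
6      sgd        283   cifar       748      84   1031
7      sgd        349   squad       596      84    945
filter rows where opt == 'adam':
    opt  loss_x100 dataset  params_m  epochs  total
0  adam        427    imdb       198      21    625
3  adam        495    imdb       766      21   1261
4  adam        103   squad       392      21    495

2381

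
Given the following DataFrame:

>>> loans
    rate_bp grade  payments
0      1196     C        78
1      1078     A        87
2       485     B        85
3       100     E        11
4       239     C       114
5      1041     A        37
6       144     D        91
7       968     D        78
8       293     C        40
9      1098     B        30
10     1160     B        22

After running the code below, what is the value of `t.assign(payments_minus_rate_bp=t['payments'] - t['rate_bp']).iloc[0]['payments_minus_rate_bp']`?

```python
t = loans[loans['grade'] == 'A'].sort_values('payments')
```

-1004

filter rows where grade == 'A':
   rate_bp grade  payments
1     1078     A        87
5     1041     A        37
sort by payments:
   rate_bp grade  payments
5     1041     A        37
1     1078     A        87
add column payments_minus_rate_bp = t['payments'] - t['rate_bp']:
   rate_bp grade  payments  payments_minus_rate_bp
5     1041     A        37                   -1004
1     1078     A        87                    -991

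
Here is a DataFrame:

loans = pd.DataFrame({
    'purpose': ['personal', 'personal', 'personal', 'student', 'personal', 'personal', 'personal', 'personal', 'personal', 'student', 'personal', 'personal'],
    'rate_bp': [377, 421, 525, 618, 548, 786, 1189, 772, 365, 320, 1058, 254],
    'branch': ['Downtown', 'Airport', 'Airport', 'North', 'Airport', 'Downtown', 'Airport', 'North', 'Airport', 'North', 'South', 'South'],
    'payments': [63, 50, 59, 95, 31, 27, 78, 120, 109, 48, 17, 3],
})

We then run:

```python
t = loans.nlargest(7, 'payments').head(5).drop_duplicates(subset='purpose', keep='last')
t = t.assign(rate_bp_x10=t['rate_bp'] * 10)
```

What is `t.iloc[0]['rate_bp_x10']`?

6180

take 7 rows with largest payments:
    purpose  rate_bp    branch  payments
7  personal      772     North       120
8  personal      365   Airport       109
3   student      618     North        95
6  personal     1189   Airport        78
0  personal      377  Downtown        63
2  personal      525   Airport        59
1  personal      421   Airport        50
take first 5 rows:
    purpose  rate_bp    branch  payments
7  personal      772     North       120
8  personal      365   Airport       109
3   student      618     North        95
6  personal     1189   Airport        78
0  personal      377  Downtown        63
drop duplicate purpose (keep=last):
    purpose  rate_bp    branch  payments
3   student      618     North        95
0  personal      377  Downtown        63
add column rate_bp_x10 = t['rate_bp'] * 10:
    purpose  rate_bp    branch  payments  rate_bp_x10
3   student      618     North        95         6180
0  personal      377  Downtown        63         3770
The value at position 0, column 'rate_bp_x10' is 6180.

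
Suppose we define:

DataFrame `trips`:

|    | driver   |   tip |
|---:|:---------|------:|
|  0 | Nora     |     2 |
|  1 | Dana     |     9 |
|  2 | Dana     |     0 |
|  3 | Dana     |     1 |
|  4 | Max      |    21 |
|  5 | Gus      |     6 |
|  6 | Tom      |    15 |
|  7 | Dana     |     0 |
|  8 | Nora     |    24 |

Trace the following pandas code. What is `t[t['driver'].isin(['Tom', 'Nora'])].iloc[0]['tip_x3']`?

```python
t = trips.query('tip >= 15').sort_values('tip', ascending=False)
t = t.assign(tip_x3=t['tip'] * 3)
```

72

filter rows where tip >= 15:
  driver  tip
4    Max   21
6    Tom   15
8   Nora   24
sort by tip descending:
  driver  tip
8   Nora   24
4    Max   21
6    Tom   15
add column tip_x3 = t['tip'] * 3:
  driver  tip  tip_x3
8   Nora   24      72
4    Max   21      63
6    Tom   15      45
filter rows where driver in ['Tom', 'Nora']:
  driver  tip  tip_x3
8   Nora   24      72
6    Tom   15      45
value at position 0, column 'tip_x3' → 72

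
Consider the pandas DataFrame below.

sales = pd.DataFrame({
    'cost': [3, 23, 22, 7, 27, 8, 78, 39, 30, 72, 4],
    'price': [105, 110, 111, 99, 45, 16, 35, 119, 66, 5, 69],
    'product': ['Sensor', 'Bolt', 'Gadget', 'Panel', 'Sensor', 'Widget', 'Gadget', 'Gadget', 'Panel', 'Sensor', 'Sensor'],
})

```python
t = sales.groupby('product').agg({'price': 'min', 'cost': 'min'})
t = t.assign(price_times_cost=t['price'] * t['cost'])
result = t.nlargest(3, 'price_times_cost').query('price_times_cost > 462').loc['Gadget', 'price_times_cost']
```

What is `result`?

group by product: min(price), min(cost):
         price  cost
product             
Bolt       110    23
Gadget      35    22
Panel       66     7
Sensor       5     3
Widget      16     8
add column price_times_cost = t['price'] * t['cost']:
         price  cost  price_times_cost
product                               
Bolt       110    23              2530
Gadget      35    22               770
Panel       66     7               462
Sensor       5     3                15
Widget      16     8               128
take 3 rows with largest price_times_cost:
         price  cost  price_times_cost
product                               
Bolt       110    23              2530
Gadget      35    22               770
Panel       66     7               462
filter rows where price_times_cost > 462:
         price  cost  price_times_cost
product                               
Bolt       110    23              2530
Gadget      35    22               770
Then the value at row 'Gadget', column 'price_times_cost': 770

770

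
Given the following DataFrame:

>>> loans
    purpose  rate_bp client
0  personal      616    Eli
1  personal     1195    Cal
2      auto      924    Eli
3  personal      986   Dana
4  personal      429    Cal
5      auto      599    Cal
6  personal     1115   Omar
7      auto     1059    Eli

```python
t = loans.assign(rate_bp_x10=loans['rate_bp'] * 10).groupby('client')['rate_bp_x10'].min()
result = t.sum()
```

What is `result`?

31460

add column rate_bp_x10 = loans['rate_bp'] * 10:
    purpose  rate_bp client  rate_bp_x10
0  personal      616    Eli         6160
1  personal     1195    Cal        11950
2      auto      924    Eli         9240
3  personal      986   Dana         9860
4  personal      429    Cal         4290
5      auto      599    Cal         5990
6  personal     1115   Omar        11150
7      auto     1059    Eli        10590
group by client, min of rate_bp_x10:
client
Cal      4290
Dana     9860
Eli      6160
Omar    11150
Name: rate_bp_x10, dtype: int64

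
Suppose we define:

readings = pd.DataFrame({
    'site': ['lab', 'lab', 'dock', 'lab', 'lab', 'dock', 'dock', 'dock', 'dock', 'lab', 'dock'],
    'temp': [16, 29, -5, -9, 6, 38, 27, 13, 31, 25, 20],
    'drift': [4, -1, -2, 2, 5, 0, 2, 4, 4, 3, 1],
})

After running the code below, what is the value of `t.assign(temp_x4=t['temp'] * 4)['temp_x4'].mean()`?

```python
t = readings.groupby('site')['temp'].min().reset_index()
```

group by site, min of temp:
site
dock   -5
lab    -9
Name: temp, dtype: int64
reset_index():
   site  temp
0  dock    -5
1   lab    -9
add column temp_x4 = t['temp'] * 4:
   site  temp  temp_x4
0  dock    -5      -20
1   lab    -9      -36
Then the mean of column 'temp_x4': -28.0

-28.0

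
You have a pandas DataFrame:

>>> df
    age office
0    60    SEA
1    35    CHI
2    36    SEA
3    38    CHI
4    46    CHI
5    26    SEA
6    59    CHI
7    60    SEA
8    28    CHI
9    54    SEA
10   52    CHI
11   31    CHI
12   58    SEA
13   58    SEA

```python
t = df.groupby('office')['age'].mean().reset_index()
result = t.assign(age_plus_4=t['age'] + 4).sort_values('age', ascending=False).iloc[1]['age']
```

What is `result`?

group by office, mean of age:
office
CHI    41.285714
SEA    50.285714
Name: age, dtype: float64
reset_index():
  office        age
0    CHI  41.285714
1    SEA  50.285714
add column age_plus_4 = t['age'] + 4:
  office        age  age_plus_4
0    CHI  41.285714   45.285714
1    SEA  50.285714   54.285714
sort by age descending:
  office        age  age_plus_4
1    SEA  50.285714   54.285714
0    CHI  41.285714   45.285714
value at position 1, column 'age' → 41.2857142857

41.2857142857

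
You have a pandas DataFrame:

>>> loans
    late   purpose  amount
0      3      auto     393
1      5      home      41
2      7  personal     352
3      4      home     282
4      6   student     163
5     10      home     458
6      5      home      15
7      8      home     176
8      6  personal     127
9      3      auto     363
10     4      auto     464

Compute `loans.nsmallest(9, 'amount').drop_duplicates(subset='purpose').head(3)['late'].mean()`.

take 9 rows with smallest amount:
   late   purpose  amount
6     5      home      15
1     5      home      41
8     6  personal     127
4     6   student     163
7     8      home     176
3     4      home     282
2     7  personal     352
9     3      auto     363
0     3      auto     393
drop duplicate purpose (keep=first):
   late   purpose  amount
6     5      home      15
8     6  personal     127
4     6   student     163
9     3      auto     363
take first 3 rows:
   late   purpose  amount
6     5      home      15
8     6  personal     127
4     6   student     163
Reading off the mean of column 'late', we get 5.66666666667.

5.66666666667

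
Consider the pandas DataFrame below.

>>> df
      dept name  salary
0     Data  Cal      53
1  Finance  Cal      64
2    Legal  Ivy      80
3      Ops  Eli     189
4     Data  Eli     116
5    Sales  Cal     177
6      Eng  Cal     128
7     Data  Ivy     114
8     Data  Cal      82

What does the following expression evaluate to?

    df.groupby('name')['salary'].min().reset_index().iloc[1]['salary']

group by name, min of salary:
name
Cal     53
Eli    116
Ivy     80
Name: salary, dtype: int64
reset_index():
  name  salary
0  Cal      53
1  Eli     116
2  Ivy      80
Taking the value at position 1, column 'salary' gives 116.

116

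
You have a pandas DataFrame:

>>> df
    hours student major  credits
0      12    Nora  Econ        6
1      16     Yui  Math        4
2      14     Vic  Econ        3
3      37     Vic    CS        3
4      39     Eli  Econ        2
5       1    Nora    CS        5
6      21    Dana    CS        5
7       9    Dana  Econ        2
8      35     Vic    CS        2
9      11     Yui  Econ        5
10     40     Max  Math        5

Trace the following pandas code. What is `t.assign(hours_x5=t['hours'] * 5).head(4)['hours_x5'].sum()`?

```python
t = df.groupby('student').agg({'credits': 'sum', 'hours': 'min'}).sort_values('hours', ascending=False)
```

520

group by student: sum(credits), min(hours):
         credits  hours
student                
Dana           7      9
Eli            2     39
Max            5     40
Nora          11      1
Vic            8     14
Yui            9     11
sort by hours descending:
         credits  hours
student                
Max            5     40
Eli            2     39
Vic            8     14
Yui            9     11
Dana           7      9
Nora          11      1
add column hours_x5 = t['hours'] * 5:
         credits  hours  hours_x5
student                          
Max            5     40       200
Eli            2     39       195
Vic            8     14        70
Yui            9     11        55
Dana           7      9        45
Nora          11      1         5
take first 4 rows:
         credits  hours  hours_x5
student                          
Max            5     40       200
Eli            2     39       195
Vic            8     14        70
Yui            9     11        55
Hence 520.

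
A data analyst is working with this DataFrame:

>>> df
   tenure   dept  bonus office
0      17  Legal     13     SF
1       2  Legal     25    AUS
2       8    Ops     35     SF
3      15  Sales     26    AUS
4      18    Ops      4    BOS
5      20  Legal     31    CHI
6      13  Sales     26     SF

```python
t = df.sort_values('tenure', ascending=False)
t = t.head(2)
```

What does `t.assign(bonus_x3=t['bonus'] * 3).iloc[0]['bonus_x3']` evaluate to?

93

sort by tenure descending:
   tenure   dept  bonus office
5      20  Legal     31    CHI
4      18    Ops      4    BOS
0      17  Legal     13     SF
3      15  Sales     26    AUS
6      13  Sales     26     SF
2       8    Ops     35     SF
1       2  Legal     25    AUS
take first 2 rows:
   tenure   dept  bonus office
5      20  Legal     31    CHI
4      18    Ops      4    BOS
add column bonus_x3 = t['bonus'] * 3:
   tenure   dept  bonus office  bonus_x3
5      20  Legal     31    CHI        93
4      18    Ops      4    BOS        12
Reading off the value at position 0, column 'bonus_x3', we get 93.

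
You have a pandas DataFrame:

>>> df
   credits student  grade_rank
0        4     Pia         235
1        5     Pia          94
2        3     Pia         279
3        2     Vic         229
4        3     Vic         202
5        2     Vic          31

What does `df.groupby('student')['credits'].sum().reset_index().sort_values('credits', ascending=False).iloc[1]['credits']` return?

group by student, sum of credits:
student
Pia    12
Vic     7
Name: credits, dtype: int64
reset_index():
  student  credits
0     Pia       12
1     Vic        7
sort by credits descending:
  student  credits
0     Pia       12
1     Vic        7

7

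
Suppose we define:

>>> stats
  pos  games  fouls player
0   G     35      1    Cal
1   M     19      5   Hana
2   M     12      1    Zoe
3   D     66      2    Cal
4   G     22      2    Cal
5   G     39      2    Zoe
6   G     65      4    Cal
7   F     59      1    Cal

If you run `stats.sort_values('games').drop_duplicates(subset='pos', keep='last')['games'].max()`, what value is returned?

sort by games:
  pos  games  fouls player
2   M     12      1    Zoe
1   M     19      5   Hana
4   G     22      2    Cal
0   G     35      1    Cal
5   G     39      2    Zoe
7   F     59      1    Cal
6   G     65      4    Cal
3   D     66      2    Cal
drop duplicate pos (keep=last):
  pos  games  fouls player
1   M     19      5   Hana
7   F     59      1    Cal
6   G     65      4    Cal
3   D     66      2    Cal
Hence 66.

66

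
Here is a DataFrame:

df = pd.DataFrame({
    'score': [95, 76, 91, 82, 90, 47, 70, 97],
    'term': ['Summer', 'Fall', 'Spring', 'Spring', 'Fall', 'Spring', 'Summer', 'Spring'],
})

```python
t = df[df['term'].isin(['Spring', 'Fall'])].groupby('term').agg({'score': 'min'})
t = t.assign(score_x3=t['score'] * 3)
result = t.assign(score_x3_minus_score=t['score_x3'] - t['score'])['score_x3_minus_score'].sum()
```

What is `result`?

246

filter rows where term in ['Spring', 'Fall']:
   score    term
1     76    Fall
2     91  Spring
3     82  Spring
4     90    Fall
5     47  Spring
7     97  Spring
group by term, min of score:
        score
term         
Fall       76
Spring     47
add column score_x3 = t['score'] * 3:
        score  score_x3
term                   
Fall       76       228
Spring     47       141
add column score_x3_minus_score = t['score_x3'] - t['score']:
        score  score_x3  score_x3_minus_score
term                                         
Fall       76       228                   152
Spring     47       141                    94
Hence 246.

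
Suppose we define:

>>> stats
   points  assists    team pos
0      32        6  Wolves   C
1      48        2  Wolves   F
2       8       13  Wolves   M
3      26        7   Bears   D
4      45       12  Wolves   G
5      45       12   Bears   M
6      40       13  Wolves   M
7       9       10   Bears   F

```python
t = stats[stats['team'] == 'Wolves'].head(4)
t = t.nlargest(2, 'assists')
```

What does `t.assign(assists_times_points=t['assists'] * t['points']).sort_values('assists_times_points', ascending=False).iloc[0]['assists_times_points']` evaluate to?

540

filter rows where team == 'Wolves':
   points  assists    team pos
0      32        6  Wolves   C
1      48        2  Wolves   F
2       8       13  Wolves   M
4      45       12  Wolves   G
6      40       13  Wolves   M
take first 4 rows:
   points  assists    team pos
0      32        6  Wolves   C
1      48        2  Wolves   F
2       8       13  Wolves   M
4      45       12  Wolves   G
take 2 rows with largest assists:
   points  assists    team pos
2       8       13  Wolves   M
4      45       12  Wolves   G
add column assists_times_points = t['assists'] * t['points']:
   points  assists    team pos  assists_times_points
2       8       13  Wolves   M                   104
4      45       12  Wolves   G                   540
sort by assists_times_points descending:
   points  assists    team pos  assists_times_points
4      45       12  Wolves   G                   540
2       8       13  Wolves   M                   104
Hence 540.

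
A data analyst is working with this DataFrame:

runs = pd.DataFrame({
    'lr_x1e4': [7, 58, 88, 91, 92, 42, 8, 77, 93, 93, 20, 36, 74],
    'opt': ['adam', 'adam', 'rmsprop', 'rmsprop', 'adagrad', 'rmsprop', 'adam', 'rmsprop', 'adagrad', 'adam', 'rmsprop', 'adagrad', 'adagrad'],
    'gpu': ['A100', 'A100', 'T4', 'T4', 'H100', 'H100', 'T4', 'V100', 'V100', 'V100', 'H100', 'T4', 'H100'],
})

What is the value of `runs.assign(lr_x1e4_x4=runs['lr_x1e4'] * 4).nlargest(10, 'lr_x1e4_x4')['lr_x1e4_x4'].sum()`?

2976

add column lr_x1e4_x4 = runs['lr_x1e4'] * 4:
    lr_x1e4      opt   gpu  lr_x1e4_x4
0         7     adam  A100          28
1        58     adam  A100         232
2        88  rmsprop    T4         352
3        91  rmsprop    T4         364
4        92  adagrad  H100         368
5        42  rmsprop  H100         168
6         8     adam    T4          32
7        77  rmsprop  V100         308
8        93  adagrad  V100         372
9        93     adam  V100         372
10       20  rmsprop  H100          80
11       36  adagrad    T4         144
12       74  adagrad  H100         296
take 10 rows with largest lr_x1e4_x4:
    lr_x1e4      opt   gpu  lr_x1e4_x4
8        93  adagrad  V100         372
9        93     adam  V100         372
4        92  adagrad  H100         368
3        91  rmsprop    T4         364
2        88  rmsprop    T4         352
7        77  rmsprop  V100         308
12       74  adagrad  H100         296
1        58     adam  A100         232
5        42  rmsprop  H100         168
11       36  adagrad    T4         144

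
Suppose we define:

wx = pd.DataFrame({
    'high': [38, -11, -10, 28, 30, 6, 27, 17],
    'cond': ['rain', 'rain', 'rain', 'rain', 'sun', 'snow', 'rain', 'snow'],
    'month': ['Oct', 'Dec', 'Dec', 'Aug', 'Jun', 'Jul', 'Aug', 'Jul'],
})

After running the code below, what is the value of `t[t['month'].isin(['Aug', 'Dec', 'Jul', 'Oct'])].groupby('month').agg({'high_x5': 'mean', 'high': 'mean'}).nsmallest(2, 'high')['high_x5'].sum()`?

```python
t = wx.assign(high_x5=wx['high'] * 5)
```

5.0

add column high_x5 = wx['high'] * 5:
   high  cond month  high_x5
0    38  rain   Oct      190
1   -11  rain   Dec      -55
2   -10  rain   Dec      -50
3    28  rain   Aug      140
4    30   sun   Jun      150
5     6  snow   Jul       30
6    27  rain   Aug      135
7    17  snow   Jul       85
filter rows where month in ['Aug', 'Dec', 'Jul', 'Oct']:
   high  cond month  high_x5
0    38  rain   Oct      190
1   -11  rain   Dec      -55
2   -10  rain   Dec      -50
3    28  rain   Aug      140
5     6  snow   Jul       30
6    27  rain   Aug      135
7    17  snow   Jul       85
group by month: mean(high_x5), mean(high):
       high_x5  high
month               
Aug      137.5  27.5
Dec      -52.5 -10.5
Jul       57.5  11.5
Oct      190.0  38.0
take 2 rows with smallest high:
       high_x5  high
month               
Dec      -52.5 -10.5
Jul       57.5  11.5
Reading off the sum of column 'high_x5', we get 5.0.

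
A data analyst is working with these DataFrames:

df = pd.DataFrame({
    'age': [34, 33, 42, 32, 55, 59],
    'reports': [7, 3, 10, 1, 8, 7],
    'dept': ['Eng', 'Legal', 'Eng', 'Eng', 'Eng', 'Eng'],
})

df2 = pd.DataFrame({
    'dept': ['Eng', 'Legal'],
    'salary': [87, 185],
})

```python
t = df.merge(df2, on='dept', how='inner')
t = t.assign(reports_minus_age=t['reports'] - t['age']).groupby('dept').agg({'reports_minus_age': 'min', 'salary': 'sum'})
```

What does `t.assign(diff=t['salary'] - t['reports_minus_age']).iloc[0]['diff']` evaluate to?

487

merge on 'dept' (how='inner') → 6 rows:
   age  reports   dept  salary
0   34        7    Eng      87
1   33        3  Legal     185
2   42       10    Eng      87
3   32        1    Eng      87
4   55        8    Eng      87
5   59        7    Eng      87
add column reports_minus_age = t['reports'] - t['age']:
   age  reports   dept  salary  reports_minus_age
0   34        7    Eng      87                -27
1   33        3  Legal     185                -30
2   42       10    Eng      87                -32
3   32        1    Eng      87                -31
4   55        8    Eng      87                -47
5   59        7    Eng      87                -52
group by dept: min(reports_minus_age), sum(salary):
       reports_minus_age  salary
dept                            
Eng                  -52     435
Legal                -30     185
add column diff = t['salary'] - t['reports_minus_age']:
       reports_minus_age  salary  diff
dept                                  
Eng                  -52     435   487
Legal                -30     185   215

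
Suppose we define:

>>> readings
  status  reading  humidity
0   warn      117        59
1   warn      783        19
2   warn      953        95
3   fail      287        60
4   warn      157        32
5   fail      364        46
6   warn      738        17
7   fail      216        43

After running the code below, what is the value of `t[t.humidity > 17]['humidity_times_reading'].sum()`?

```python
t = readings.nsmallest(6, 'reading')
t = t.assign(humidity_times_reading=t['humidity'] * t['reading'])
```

55179

take 6 rows with smallest reading:
  status  reading  humidity
0   warn      117        59
4   warn      157        32
7   fail      216        43
3   fail      287        60
5   fail      364        46
6   warn      738        17
add column humidity_times_reading = t['humidity'] * t['reading']:
  status  reading  humidity  humidity_times_reading
0   warn      117        59                    6903
4   warn      157        32                    5024
7   fail      216        43                    9288
3   fail      287        60                   17220
5   fail      364        46                   16744
6   warn      738        17                   12546
filter rows where humidity > 17:
  status  reading  humidity  humidity_times_reading
0   warn      117        59                    6903
4   warn      157        32                    5024
7   fail      216        43                    9288
3   fail      287        60                   17220
5   fail      364        46                   16744
Then the sum of column 'humidity_times_reading': 55179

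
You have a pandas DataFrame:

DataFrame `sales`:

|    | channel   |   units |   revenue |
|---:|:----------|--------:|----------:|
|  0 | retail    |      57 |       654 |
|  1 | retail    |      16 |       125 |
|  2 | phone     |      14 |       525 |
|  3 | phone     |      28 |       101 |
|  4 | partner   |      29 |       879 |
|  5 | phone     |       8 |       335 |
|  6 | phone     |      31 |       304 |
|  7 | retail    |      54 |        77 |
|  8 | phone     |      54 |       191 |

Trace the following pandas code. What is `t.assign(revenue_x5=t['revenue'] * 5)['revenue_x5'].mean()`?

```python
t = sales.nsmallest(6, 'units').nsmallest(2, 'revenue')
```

565.0

take 6 rows with smallest units:
   channel  units  revenue
5    phone      8      335
2    phone     14      525
1   retail     16      125
3    phone     28      101
4  partner     29      879
6    phone     31      304
take 2 rows with smallest revenue:
  channel  units  revenue
3   phone     28      101
1  retail     16      125
add column revenue_x5 = t['revenue'] * 5:
  channel  units  revenue  revenue_x5
3   phone     28      101         505
1  retail     16      125         625
mean of column 'revenue_x5' → 565.0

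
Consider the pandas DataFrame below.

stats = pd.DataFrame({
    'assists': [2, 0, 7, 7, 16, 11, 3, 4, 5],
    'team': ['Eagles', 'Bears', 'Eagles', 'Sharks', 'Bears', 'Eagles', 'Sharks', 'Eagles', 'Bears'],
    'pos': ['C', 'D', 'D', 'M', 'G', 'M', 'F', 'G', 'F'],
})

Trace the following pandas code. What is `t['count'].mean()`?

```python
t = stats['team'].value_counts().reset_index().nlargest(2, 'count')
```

3.5

value_counts of team:
team
Eagles    4
Bears     3
Sharks    2
Name: count, dtype: int64
reset_index():
     team  count
0  Eagles      4
1   Bears      3
2  Sharks      2
take 2 rows with largest count:
     team  count
0  Eagles      4
1   Bears      3
Hence 3.5.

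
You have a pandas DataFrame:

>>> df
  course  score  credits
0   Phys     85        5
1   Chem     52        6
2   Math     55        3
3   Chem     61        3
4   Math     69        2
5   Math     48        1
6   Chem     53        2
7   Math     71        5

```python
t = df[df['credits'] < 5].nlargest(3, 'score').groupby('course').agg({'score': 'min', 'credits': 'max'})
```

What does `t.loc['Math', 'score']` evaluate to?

55

filter rows where credits < 5:
  course  score  credits
2   Math     55        3
3   Chem     61        3
4   Math     69        2
5   Math     48        1
6   Chem     53        2
take 3 rows with largest score:
  course  score  credits
4   Math     69        2
3   Chem     61        3
2   Math     55        3
group by course: min(score), max(credits):
        score  credits
course                
Chem       61        3
Math       55        3
Taking the value at row 'Math', column 'score' gives 55.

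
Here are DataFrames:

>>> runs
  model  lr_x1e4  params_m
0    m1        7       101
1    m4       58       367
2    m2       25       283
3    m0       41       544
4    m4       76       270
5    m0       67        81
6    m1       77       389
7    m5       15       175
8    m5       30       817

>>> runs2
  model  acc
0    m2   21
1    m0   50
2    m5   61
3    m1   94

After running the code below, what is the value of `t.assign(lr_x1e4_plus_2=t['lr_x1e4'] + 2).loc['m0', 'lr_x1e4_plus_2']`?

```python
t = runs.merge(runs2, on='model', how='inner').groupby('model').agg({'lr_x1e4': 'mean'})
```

56.0

merge on 'model' (how='inner') → 7 rows:
  model  lr_x1e4  params_m  acc
0    m1        7       101   94
1    m2       25       283   21
2    m0       41       544   50
3    m0       67        81   50
4    m1       77       389   94
5    m5       15       175   61
6    m5       30       817   61
group by model, mean of lr_x1e4:
       lr_x1e4
model         
m0        54.0
m1        42.0
m2        25.0
m5        22.5
add column lr_x1e4_plus_2 = t['lr_x1e4'] + 2:
       lr_x1e4  lr_x1e4_plus_2
model                         
m0        54.0            56.0
m1        42.0            44.0
m2        25.0            27.0
m5        22.5            24.5
Reading off the value at row 'm0', column 'lr_x1e4_plus_2', we get 56.0.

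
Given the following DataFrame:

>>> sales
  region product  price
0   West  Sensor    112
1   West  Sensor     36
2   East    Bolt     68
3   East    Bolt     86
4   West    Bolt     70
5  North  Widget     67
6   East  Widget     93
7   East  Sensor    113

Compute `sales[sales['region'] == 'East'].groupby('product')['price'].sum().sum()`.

filter rows where region == 'East':
  region product  price
2   East    Bolt     68
3   East    Bolt     86
6   East  Widget     93
7   East  Sensor    113
group by product, sum of price:
product
Bolt      154
Sensor    113
Widget     93
Name: price, dtype: int64
Finally, sum of the resulting series = 360.

360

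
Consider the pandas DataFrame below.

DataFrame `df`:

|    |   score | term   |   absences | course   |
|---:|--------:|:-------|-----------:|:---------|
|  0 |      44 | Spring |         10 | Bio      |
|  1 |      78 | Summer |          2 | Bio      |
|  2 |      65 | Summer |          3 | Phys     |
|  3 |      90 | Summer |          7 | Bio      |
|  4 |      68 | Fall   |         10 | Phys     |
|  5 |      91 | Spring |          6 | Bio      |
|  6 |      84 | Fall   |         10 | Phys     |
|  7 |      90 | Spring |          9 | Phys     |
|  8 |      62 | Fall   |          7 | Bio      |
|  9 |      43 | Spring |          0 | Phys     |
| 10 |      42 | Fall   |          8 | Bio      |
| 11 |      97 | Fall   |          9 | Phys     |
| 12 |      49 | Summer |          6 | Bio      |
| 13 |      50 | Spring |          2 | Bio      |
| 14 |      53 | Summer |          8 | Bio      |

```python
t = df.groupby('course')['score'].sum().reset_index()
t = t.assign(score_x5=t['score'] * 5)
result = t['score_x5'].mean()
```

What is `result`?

group by course, sum of score:
course
Bio     559
Phys    447
Name: score, dtype: int64
reset_index():
  course  score
0    Bio    559
1   Phys    447
add column score_x5 = t['score'] * 5:
  course  score  score_x5
0    Bio    559      2795
1   Phys    447      2235

2515.0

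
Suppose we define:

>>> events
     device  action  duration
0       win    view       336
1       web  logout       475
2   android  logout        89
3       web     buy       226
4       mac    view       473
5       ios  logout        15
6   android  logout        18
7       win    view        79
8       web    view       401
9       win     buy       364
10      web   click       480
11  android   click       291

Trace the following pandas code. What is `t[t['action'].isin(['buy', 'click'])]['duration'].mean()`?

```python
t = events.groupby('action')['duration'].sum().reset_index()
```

group by action, sum of duration:
action
buy        590
click      771
logout     597
view      1289
Name: duration, dtype: int64
reset_index():
   action  duration
0     buy       590
1   click       771
2  logout       597
3    view      1289
filter rows where action in ['buy', 'click']:
  action  duration
0    buy       590
1  click       771
Reading off the mean of column 'duration', we get 680.5.

680.5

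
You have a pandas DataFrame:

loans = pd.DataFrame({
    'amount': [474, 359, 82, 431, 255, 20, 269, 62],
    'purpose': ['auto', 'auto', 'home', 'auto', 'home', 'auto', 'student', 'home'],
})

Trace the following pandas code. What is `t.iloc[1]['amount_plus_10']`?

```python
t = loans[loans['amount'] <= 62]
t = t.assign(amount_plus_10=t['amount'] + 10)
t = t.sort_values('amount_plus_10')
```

filter rows where amount <= 62:
   amount purpose
5      20    auto
7      62    home
add column amount_plus_10 = t['amount'] + 10:
   amount purpose  amount_plus_10
5      20    auto              30
7      62    home              72
sort by amount_plus_10:
   amount purpose  amount_plus_10
5      20    auto              30
7      62    home              72
Hence 72.

72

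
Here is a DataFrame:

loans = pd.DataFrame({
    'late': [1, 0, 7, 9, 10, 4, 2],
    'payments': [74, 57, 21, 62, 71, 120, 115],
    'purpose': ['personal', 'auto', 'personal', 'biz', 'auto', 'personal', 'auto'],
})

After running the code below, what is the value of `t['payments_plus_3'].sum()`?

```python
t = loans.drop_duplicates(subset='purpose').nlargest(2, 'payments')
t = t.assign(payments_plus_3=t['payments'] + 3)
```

142

drop duplicate purpose (keep=first):
   late  payments   purpose
0     1        74  personal
1     0        57      auto
3     9        62       biz
take 2 rows with largest payments:
   late  payments   purpose
0     1        74  personal
3     9        62       biz
add column payments_plus_3 = t['payments'] + 3:
   late  payments   purpose  payments_plus_3
0     1        74  personal               77
3     9        62       biz               65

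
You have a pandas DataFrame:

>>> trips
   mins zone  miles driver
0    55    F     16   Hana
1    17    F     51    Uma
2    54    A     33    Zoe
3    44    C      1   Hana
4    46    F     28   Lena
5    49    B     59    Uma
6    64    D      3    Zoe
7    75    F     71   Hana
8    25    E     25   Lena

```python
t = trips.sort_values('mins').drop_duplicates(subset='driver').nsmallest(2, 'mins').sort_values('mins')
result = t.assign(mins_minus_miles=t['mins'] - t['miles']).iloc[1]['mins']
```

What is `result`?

25

sort by mins:
   mins zone  miles driver
1    17    F     51    Uma
8    25    E     25   Lena
3    44    C      1   Hana
4    46    F     28   Lena
5    49    B     59    Uma
2    54    A     33    Zoe
0    55    F     16   Hana
6    64    D      3    Zoe
7    75    F     71   Hana
drop duplicate driver (keep=first):
   mins zone  miles driver
1    17    F     51    Uma
8    25    E     25   Lena
3    44    C      1   Hana
2    54    A     33    Zoe
take 2 rows with smallest mins:
   mins zone  miles driver
1    17    F     51    Uma
8    25    E     25   Lena
sort by mins:
   mins zone  miles driver
1    17    F     51    Uma
8    25    E     25   Lena
add column mins_minus_miles = t['mins'] - t['miles']:
   mins zone  miles driver  mins_minus_miles
1    17    F     51    Uma               -34
8    25    E     25   Lena                 0
Then the value at position 1, column 'mins': 25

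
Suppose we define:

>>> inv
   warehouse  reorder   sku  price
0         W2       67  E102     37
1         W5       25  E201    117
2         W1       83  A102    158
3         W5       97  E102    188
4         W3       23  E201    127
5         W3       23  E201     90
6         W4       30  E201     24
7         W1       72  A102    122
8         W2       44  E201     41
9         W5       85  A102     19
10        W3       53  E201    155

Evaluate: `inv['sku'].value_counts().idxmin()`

E102

value_counts of sku:
sku
E201    6
A102    3
E102    2
Name: count, dtype: int64
So idxmin() = E102.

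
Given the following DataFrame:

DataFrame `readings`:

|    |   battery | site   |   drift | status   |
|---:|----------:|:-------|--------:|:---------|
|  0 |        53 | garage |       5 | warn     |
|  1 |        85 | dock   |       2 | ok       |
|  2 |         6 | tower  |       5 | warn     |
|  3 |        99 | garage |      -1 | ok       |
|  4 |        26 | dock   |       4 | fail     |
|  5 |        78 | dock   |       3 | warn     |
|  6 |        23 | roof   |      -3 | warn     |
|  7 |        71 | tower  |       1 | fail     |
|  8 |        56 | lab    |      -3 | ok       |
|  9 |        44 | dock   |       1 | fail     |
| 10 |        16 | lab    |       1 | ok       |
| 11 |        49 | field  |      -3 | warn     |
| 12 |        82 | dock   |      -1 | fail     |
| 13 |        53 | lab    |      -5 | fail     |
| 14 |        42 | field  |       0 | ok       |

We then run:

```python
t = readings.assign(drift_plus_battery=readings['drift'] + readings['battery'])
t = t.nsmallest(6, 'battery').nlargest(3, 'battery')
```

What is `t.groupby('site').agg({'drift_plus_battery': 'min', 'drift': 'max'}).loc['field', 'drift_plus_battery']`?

42

add column drift_plus_battery = readings['drift'] + readings['battery']:
    battery    site  drift status  drift_plus_battery
0        53  garage      5   warn                  58
1        85    dock      2     ok                  87
2         6   tower      5   warn                  11
3        99  garage     -1     ok                  98
4        26    dock      4   fail                  30
5        78    dock      3   warn                  81
6        23    roof     -3   warn                  20
7        71   tower      1   fail                  72
8        56     lab     -3     ok                  53
9        44    dock      1   fail                  45
10       16     lab      1     ok                  17
11       49   field     -3   warn                  46
12       82    dock     -1   fail                  81
13       53     lab     -5   fail                  48
14       42   field      0     ok                  42
take 6 rows with smallest battery:
    battery   site  drift status  drift_plus_battery
2         6  tower      5   warn                  11
10       16    lab      1     ok                  17
6        23   roof     -3   warn                  20
4        26   dock      4   fail                  30
14       42  field      0     ok                  42
9        44   dock      1   fail                  45
take 3 rows with largest battery:
    battery   site  drift status  drift_plus_battery
9        44   dock      1   fail                  45
14       42  field      0     ok                  42
4        26   dock      4   fail                  30
group by site: min(drift_plus_battery), max(drift):
       drift_plus_battery  drift
site                            
dock                   30      4
field                  42      0
value at row 'field', column 'drift_plus_battery' → 42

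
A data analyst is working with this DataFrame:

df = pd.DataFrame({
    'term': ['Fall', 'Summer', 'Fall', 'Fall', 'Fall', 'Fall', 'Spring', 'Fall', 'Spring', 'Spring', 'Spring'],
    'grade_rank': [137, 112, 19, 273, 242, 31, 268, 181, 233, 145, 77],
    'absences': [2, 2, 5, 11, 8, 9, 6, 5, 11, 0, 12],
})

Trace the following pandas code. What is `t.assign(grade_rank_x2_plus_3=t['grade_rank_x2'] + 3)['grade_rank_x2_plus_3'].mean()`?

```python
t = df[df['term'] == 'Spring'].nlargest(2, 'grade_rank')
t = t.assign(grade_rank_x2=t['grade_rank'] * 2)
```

filter rows where term == 'Spring':
      term  grade_rank  absences
6   Spring         268         6
8   Spring         233        11
9   Spring         145         0
10  Spring          77        12
take 2 rows with largest grade_rank:
     term  grade_rank  absences
6  Spring         268         6
8  Spring         233        11
add column grade_rank_x2 = t['grade_rank'] * 2:
     term  grade_rank  absences  grade_rank_x2
6  Spring         268         6            536
8  Spring         233        11            466
add column grade_rank_x2_plus_3 = t['grade_rank_x2'] + 3:
     term  grade_rank  absences  grade_rank_x2  grade_rank_x2_plus_3
6  Spring         268         6            536                   539
8  Spring         233        11            466                   469
mean of column 'grade_rank_x2_plus_3' → 504.0

504.0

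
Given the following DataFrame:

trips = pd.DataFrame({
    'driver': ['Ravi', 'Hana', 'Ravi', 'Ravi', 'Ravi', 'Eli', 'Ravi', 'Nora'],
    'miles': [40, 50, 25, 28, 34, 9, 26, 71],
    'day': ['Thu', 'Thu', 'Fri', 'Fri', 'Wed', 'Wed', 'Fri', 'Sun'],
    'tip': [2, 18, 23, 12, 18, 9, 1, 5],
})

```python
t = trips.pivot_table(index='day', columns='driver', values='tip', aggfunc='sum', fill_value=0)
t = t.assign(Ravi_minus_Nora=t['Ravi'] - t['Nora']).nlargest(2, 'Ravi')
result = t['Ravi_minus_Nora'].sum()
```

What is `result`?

pivot: rows=day, cols=driver, sum(tip):
driver  Eli  Hana  Nora  Ravi
day                          
Fri       0     0     0    36
Sun       0     0     5     0
Thu       0    18     0     2
Wed       9     0     0    18
add column Ravi_minus_Nora = t['Ravi'] - t['Nora']:
driver  Eli  Hana  Nora  Ravi  Ravi_minus_Nora
day                                           
Fri       0     0     0    36               36
Sun       0     0     5     0               -5
Thu       0    18     0     2                2
Wed       9     0     0    18               18
take 2 rows with largest Ravi:
driver  Eli  Hana  Nora  Ravi  Ravi_minus_Nora
day                                           
Fri       0     0     0    36               36
Wed       9     0     0    18               18
Finally, sum of column 'Ravi_minus_Nora' = 54.

54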